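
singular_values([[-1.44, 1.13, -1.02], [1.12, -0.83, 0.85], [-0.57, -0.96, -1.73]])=[2.84, 1.79, 0.0]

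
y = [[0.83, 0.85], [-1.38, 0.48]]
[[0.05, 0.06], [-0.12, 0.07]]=y @[[0.08,-0.02], [-0.02,0.09]]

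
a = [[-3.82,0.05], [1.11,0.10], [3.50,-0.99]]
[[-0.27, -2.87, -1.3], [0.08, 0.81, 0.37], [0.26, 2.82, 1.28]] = a @ [[0.07,0.75,0.34], [-0.02,-0.2,-0.09]]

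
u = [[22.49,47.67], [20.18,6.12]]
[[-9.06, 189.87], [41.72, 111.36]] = u @ [[2.48, 5.03], [-1.36, 1.61]]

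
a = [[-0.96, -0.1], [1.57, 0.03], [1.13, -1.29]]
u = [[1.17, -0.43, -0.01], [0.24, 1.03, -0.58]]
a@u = [[-1.15, 0.31, 0.07],[1.84, -0.64, -0.03],[1.01, -1.81, 0.74]]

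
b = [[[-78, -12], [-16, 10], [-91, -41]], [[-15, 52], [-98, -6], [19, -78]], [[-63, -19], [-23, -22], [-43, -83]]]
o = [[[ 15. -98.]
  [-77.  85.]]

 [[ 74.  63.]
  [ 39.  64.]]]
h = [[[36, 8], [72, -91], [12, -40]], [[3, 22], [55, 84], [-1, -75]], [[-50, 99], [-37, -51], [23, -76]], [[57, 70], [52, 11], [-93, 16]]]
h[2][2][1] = -76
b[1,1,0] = -98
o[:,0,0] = [15.0, 74.0]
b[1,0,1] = 52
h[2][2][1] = -76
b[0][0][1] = -12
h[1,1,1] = 84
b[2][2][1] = -83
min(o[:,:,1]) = -98.0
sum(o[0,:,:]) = -75.0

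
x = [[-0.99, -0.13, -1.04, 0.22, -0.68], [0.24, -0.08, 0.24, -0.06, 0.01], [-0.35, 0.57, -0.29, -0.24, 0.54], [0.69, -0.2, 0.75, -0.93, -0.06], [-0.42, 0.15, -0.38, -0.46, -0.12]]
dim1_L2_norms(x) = [1.61, 0.35, 0.94, 1.4, 0.75]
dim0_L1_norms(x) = [2.69, 1.13, 2.7, 1.91, 1.41]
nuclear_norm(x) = 4.01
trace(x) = -2.41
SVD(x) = [[-0.75, -0.24, 0.45, -0.40, 0.14], [0.17, -0.09, 0.01, 0.09, 0.98], [-0.14, 0.89, -0.14, -0.39, 0.15], [0.59, 0.06, 0.71, -0.36, -0.07], [-0.21, 0.38, 0.52, 0.74, -0.00]] @ diag([2.054000092509982, 0.9998765927459098, 0.9450331427643328, 0.006299437937925368, 0.0017593767222733026]) @ [[0.64,-0.07,0.67,-0.29,0.21], [-0.21,0.59,-0.13,-0.49,0.59], [-0.13,-0.22,-0.09,-0.81,-0.52], [-0.19,0.67,0.47,0.13,-0.53], [0.7,0.39,-0.55,0.01,-0.25]]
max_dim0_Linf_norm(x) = 1.04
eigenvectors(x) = [[-0.43, -0.07, -0.71, 0.68, 0.72], [0.13, 0.08, -0.02, -0.04, 0.28], [-0.08, -0.07, 0.70, -0.72, -0.61], [0.88, 0.92, 0.04, -0.07, -0.01], [0.13, 0.37, 0.06, 0.11, -0.17]]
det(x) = -0.00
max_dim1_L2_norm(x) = 1.61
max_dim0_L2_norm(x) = 1.39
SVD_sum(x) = [[-0.99,0.11,-1.03,0.45,-0.32],[0.22,-0.02,0.23,-0.10,0.07],[-0.18,0.02,-0.19,0.08,-0.06],[0.79,-0.09,0.82,-0.36,0.25],[-0.28,0.03,-0.29,0.12,-0.09]] + [[0.05, -0.14, 0.03, 0.12, -0.14], [0.02, -0.06, 0.01, 0.05, -0.06], [-0.19, 0.52, -0.11, -0.43, 0.53], [-0.01, 0.03, -0.01, -0.03, 0.03], [-0.08, 0.22, -0.05, -0.19, 0.23]] + [[-0.05, -0.09, -0.04, -0.35, -0.22], [-0.00, -0.00, -0.0, -0.01, -0.0], [0.02, 0.03, 0.01, 0.11, 0.07], [-0.09, -0.15, -0.06, -0.55, -0.35], [-0.06, -0.11, -0.05, -0.40, -0.25]] + [[0.0, -0.0, -0.00, -0.0, 0.00], [-0.00, 0.00, 0.00, 0.00, -0.0], [0.0, -0.0, -0.0, -0.00, 0.00], [0.00, -0.00, -0.0, -0.00, 0.00], [-0.0, 0.00, 0.00, 0.00, -0.0]] + [[0.0, 0.00, -0.0, 0.0, -0.00],[0.0, 0.00, -0.0, 0.00, -0.0],[0.0, 0.00, -0.0, 0.00, -0.0],[-0.00, -0.00, 0.0, -0.00, 0.00],[-0.00, -0.0, 0.00, -0.00, 0.0]]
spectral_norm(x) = 2.05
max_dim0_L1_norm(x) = 2.7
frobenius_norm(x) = 2.47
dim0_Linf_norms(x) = [0.99, 0.57, 1.04, 0.93, 0.68]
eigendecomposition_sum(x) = [[-1.37, 0.45, -1.35, -0.17, -0.17],[0.43, -0.14, 0.42, 0.05, 0.05],[-0.26, 0.09, -0.26, -0.03, -0.03],[2.77, -0.91, 2.73, 0.33, 0.35],[0.42, -0.14, 0.42, 0.05, 0.05]] + [[0.15, -0.05, 0.14, 0.09, 0.03], [-0.19, 0.06, -0.18, -0.11, -0.04], [0.15, -0.05, 0.14, 0.09, 0.03], [-2.06, 0.67, -1.96, -1.24, -0.44], [-0.84, 0.27, -0.8, -0.51, -0.18]] + [[0.17, -0.46, 0.1, 0.23, -0.41], [0.01, -0.02, 0.0, 0.01, -0.01], [-0.17, 0.45, -0.10, -0.22, 0.4], [-0.01, 0.02, -0.01, -0.01, 0.02], [-0.01, 0.04, -0.01, -0.02, 0.03]] + [[0.06, -0.10, 0.07, 0.07, -0.14], [-0.0, 0.01, -0.0, -0.0, 0.01], [-0.07, 0.1, -0.07, -0.08, 0.14], [-0.01, 0.01, -0.01, -0.01, 0.01], [0.01, -0.02, 0.01, 0.01, -0.02]] + [[-0.00, 0.02, -0.00, -0.00, 0.01], [-0.00, 0.01, -0.00, -0.00, 0.0], [0.00, -0.02, 0.00, 0.0, -0.01], [0.0, -0.00, 0.0, 0.0, -0.0], [0.0, -0.01, 0.00, 0.00, -0.0]]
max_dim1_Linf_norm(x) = 1.04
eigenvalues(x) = [-1.38, -1.08, 0.07, -0.03, 0.01]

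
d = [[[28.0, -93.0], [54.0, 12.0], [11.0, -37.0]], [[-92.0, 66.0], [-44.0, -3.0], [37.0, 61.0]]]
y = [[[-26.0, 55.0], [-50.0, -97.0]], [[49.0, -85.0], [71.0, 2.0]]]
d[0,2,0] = 11.0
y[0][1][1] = -97.0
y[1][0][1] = -85.0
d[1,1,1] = -3.0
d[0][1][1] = 12.0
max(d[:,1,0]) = 54.0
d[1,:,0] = [-92.0, -44.0, 37.0]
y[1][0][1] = -85.0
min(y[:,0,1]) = -85.0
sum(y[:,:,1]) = -125.0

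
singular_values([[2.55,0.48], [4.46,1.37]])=[5.33, 0.25]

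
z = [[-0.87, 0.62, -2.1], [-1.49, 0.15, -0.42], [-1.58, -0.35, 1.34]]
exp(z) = [[2.04, 1.4, -4.96], [-1.31, 0.65, 1.33], [-3.13, -1.92, 7.93]]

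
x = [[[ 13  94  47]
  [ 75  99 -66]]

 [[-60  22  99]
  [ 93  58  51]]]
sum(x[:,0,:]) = 215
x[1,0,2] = 99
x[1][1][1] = 58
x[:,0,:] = [[13, 94, 47], [-60, 22, 99]]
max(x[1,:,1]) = 58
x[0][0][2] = 47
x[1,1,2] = 51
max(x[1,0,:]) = 99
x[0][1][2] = -66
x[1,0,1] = 22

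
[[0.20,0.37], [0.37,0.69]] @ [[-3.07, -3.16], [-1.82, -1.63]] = [[-1.29, -1.24], [-2.39, -2.29]]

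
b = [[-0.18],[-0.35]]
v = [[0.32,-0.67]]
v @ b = [[0.18]]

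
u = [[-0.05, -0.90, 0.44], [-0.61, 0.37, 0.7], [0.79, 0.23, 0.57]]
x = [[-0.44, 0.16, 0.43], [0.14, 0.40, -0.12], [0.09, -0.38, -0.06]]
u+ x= [[-0.49, -0.74, 0.87],[-0.47, 0.77, 0.58],[0.88, -0.15, 0.51]]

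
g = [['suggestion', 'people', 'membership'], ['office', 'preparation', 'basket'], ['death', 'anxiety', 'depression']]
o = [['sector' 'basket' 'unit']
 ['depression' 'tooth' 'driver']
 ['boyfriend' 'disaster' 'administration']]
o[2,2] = 'administration'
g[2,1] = 'anxiety'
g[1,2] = 'basket'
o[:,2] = ['unit', 'driver', 'administration']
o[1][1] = 'tooth'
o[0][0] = 'sector'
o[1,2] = 'driver'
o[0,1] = 'basket'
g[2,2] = 'depression'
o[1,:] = ['depression', 'tooth', 'driver']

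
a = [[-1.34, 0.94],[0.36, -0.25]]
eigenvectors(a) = [[-0.97, -0.57], [0.26, -0.82]]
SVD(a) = [[-0.97,0.26], [0.26,0.97]] @ diag([1.6944898860552213, 0.002006503566636894]) @ [[0.82,  -0.57], [0.57,  0.82]]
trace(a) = -1.59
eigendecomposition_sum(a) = [[-1.34, 0.94], [0.36, -0.25]] + [[0.0, 0.0], [0.00, 0.0]]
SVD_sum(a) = [[-1.34, 0.94], [0.36, -0.25]] + [[0.00,0.00], [0.00,0.00]]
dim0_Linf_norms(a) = [1.34, 0.94]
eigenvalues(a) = [-1.59, 0.0]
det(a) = -0.00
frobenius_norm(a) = 1.69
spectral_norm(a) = 1.69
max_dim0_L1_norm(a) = 1.7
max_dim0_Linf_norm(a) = 1.34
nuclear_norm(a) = 1.70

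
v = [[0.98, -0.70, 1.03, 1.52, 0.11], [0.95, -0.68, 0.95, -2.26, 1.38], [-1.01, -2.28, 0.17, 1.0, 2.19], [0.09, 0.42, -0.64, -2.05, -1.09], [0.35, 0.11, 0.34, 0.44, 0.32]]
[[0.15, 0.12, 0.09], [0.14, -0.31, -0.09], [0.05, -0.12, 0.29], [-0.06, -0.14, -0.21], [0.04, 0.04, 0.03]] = v @ [[0.05, 0.00, -0.02],[-0.04, 0.06, -0.03],[0.07, 0.01, -0.02],[0.00, 0.1, 0.07],[0.0, -0.04, 0.06]]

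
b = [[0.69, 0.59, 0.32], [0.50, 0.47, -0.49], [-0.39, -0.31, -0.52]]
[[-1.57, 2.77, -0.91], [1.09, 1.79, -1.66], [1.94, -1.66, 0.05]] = b @ [[-1.49,1.23,-2.47],[0.73,2.99,0.57],[-3.05,0.48,1.42]]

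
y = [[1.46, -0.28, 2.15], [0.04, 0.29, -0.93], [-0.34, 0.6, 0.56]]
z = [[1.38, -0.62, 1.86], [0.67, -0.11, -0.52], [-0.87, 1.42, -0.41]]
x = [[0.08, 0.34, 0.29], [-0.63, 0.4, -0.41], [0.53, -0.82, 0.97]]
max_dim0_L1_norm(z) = 2.92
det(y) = 1.23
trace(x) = 1.45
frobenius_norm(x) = 1.68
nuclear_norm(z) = 4.62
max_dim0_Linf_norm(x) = 0.97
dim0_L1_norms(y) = [1.84, 1.17, 3.64]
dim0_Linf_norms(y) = [1.46, 0.6, 2.15]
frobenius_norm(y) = 2.93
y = x + z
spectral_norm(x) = 1.59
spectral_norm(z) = 2.74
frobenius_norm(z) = 3.07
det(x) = 0.23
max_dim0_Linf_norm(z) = 1.86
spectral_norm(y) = 2.74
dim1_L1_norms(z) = [3.86, 1.3, 2.7]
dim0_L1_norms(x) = [1.24, 1.56, 1.67]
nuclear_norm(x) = 2.36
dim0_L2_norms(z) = [1.76, 1.55, 1.97]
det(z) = 2.22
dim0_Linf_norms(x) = [0.63, 0.82, 0.97]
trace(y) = 2.31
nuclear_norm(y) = 4.14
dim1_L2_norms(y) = [2.61, 0.97, 0.89]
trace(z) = 0.86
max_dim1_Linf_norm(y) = 2.15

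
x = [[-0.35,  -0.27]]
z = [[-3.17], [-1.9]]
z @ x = [[1.11, 0.86], [0.66, 0.51]]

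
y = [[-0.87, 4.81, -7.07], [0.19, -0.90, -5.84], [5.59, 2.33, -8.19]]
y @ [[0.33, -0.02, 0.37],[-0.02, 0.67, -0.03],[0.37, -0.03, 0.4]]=[[-3.00, 3.45, -3.29],[-2.08, -0.43, -2.24],[-1.23, 1.70, -1.28]]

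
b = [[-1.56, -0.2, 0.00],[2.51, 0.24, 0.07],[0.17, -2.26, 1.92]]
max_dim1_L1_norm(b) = 4.35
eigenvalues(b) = [-1.23, 0.0, 1.83]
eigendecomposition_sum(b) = [[-1.56, -0.21, 0.00], [2.58, 0.34, -0.01], [1.93, 0.25, -0.01]] + [[-0.0, -0.00, 0.00], [0.00, 0.00, -0.00], [0.0, 0.00, -0.00]] + [[0.0, 0.01, -0.00], [-0.07, -0.10, 0.08], [-1.77, -2.52, 1.93]]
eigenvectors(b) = [[0.44, 0.08, -0.0], [-0.72, -0.64, 0.04], [-0.54, -0.76, 1.00]]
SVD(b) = [[0.39, 0.35, 0.85],[-0.61, -0.59, 0.53],[0.69, -0.72, -0.02]] @ diag([2.9853881232084065, 2.957457950617228, 0.0004734312296341355]) @ [[-0.67, -0.60, 0.43],[-0.73, 0.48, -0.48],[-0.08, 0.64, 0.76]]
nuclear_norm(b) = 5.94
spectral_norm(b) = 2.99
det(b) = -0.00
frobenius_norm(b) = 4.20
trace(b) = 0.60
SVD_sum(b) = [[-0.79,-0.7,0.51],[1.22,1.08,-0.78],[-1.39,-1.24,0.89]] + [[-0.77, 0.50, -0.51], [1.29, -0.84, 0.85], [1.56, -1.02, 1.03]] + [[-0.0, 0.00, 0.0], [-0.00, 0.0, 0.00], [0.00, -0.0, -0.0]]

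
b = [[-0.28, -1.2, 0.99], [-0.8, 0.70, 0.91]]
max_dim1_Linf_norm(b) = 1.2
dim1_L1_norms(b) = [2.47, 2.41]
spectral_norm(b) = 1.62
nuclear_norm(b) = 2.97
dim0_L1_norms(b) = [1.08, 1.9, 1.9]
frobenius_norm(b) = 2.11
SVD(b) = [[-0.92, -0.39],[-0.39, 0.92]] @ diag([1.6189356323854813, 1.3548606637557317]) @ [[0.35, 0.51, -0.78], [-0.46, 0.82, 0.33]]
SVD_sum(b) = [[-0.53, -0.76, 1.17],[-0.23, -0.33, 0.50]] + [[0.25, -0.44, -0.18], [-0.57, 1.03, 0.41]]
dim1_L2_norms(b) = [1.58, 1.4]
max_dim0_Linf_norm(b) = 1.2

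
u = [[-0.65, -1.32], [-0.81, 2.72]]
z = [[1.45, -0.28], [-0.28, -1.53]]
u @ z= [[-0.57, 2.2], [-1.94, -3.93]]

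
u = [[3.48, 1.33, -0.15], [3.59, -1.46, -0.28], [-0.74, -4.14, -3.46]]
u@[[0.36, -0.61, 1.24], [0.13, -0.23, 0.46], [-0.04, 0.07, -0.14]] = [[1.43, -2.44, 4.95], [1.11, -1.87, 3.82], [-0.67, 1.16, -2.34]]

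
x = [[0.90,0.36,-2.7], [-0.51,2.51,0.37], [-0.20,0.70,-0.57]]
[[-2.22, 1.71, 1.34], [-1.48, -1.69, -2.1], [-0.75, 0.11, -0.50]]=x @[[-0.54, -0.34, 1.06],[-0.78, -0.62, -0.59],[0.54, -0.83, -0.22]]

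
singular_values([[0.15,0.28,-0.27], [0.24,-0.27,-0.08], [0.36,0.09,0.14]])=[0.46, 0.42, 0.28]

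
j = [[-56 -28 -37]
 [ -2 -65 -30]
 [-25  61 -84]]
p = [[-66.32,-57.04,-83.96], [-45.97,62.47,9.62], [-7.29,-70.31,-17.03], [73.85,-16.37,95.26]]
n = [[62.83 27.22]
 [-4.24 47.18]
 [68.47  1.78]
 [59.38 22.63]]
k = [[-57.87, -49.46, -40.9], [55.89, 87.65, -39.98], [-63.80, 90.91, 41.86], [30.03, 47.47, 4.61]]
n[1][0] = -4.24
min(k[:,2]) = -40.9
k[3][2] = 4.61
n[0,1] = 27.22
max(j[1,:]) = -2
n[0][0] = 62.83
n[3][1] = 22.63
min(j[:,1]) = -65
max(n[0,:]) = 62.83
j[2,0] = -25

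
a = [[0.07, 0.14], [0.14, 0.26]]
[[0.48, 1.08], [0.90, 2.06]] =a@[[0.79,  6.35], [3.04,  4.51]]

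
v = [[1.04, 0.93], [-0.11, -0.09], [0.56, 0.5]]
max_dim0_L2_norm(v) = 1.19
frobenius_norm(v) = 1.59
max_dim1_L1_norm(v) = 1.97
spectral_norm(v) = 1.59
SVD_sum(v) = [[1.04, 0.93], [-0.11, -0.09], [0.56, 0.5]] + [[-0.00, 0.00], [-0.0, 0.00], [0.00, -0.0]]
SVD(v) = [[-0.88, -0.12], [0.09, -0.99], [-0.47, 0.03]] @ diag([1.5906795624465409, 0.006207222799299354]) @ [[-0.75, -0.67], [0.67, -0.75]]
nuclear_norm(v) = 1.60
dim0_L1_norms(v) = [1.71, 1.52]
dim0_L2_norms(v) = [1.19, 1.06]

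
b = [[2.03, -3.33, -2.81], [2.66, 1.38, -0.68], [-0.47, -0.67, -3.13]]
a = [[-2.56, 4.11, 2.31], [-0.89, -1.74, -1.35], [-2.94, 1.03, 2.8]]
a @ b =[[4.65,12.65,-2.83],  [-5.8,1.47,7.91],  [-4.54,9.34,-1.20]]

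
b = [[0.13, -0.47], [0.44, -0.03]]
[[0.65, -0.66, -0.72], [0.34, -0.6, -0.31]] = b @ [[0.69, -1.3, -0.62],[-1.2, 1.05, 1.35]]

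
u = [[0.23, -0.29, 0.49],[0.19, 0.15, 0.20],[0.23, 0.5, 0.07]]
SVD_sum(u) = [[0.16, -0.38, 0.44], [0.03, -0.07, 0.08], [-0.05, 0.13, -0.15]] + [[0.07, 0.09, 0.05], [0.16, 0.21, 0.12], [0.28, 0.38, 0.22]] + [[0.00, -0.00, -0.00], [-0.00, 0.00, 0.0], [0.0, -0.00, -0.0]]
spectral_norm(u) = 0.64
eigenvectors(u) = [[-0.51, -0.79, -0.76], [-0.51, 0.29, 0.05], [-0.69, 0.54, 0.64]]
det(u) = -0.00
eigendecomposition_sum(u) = [[0.19, 0.12, 0.22], [0.19, 0.12, 0.22], [0.26, 0.16, 0.3]] + [[0.00, -0.01, 0.01], [-0.0, 0.00, -0.00], [-0.0, 0.01, -0.0]] + [[0.03, -0.40, 0.27], [-0.0, 0.03, -0.02], [-0.03, 0.33, -0.22]]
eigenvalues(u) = [0.61, 0.0, -0.16]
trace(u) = 0.45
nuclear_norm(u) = 1.25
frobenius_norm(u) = 0.89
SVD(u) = [[0.94,0.2,0.29], [0.16,0.49,-0.86], [-0.31,0.85,0.42]] @ diag([0.6427926168185789, 0.6085363443179606, 0.0010813915368567688]) @ [[0.27,-0.63,0.73], [0.55,0.72,0.42], [0.79,-0.29,-0.54]]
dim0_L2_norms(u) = [0.38, 0.6, 0.53]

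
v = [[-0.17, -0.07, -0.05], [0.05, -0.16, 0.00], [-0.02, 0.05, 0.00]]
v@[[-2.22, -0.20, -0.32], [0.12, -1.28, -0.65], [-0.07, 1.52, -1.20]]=[[0.37, 0.05, 0.16], [-0.13, 0.19, 0.09], [0.05, -0.06, -0.03]]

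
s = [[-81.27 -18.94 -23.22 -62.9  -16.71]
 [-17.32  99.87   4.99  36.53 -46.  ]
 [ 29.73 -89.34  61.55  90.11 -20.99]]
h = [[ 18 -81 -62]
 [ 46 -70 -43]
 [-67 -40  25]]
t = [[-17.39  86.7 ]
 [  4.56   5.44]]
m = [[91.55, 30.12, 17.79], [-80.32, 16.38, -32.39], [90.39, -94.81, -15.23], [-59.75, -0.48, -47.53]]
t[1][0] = 4.56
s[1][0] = -17.32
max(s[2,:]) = 90.11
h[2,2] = 25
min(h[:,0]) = -67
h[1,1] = -70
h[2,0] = -67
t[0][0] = -17.39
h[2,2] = 25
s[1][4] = -46.0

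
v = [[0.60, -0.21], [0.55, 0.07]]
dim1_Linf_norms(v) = [0.6, 0.55]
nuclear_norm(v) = 1.01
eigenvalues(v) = [(0.34+0.21j), (0.34-0.21j)]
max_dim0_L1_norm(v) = 1.15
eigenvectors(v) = [[(0.41+0.33j), (0.41-0.33j)], [0.85+0.00j, (0.85-0j)]]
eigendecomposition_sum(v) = [[(0.3-0.1j), -0.10+0.17j], [(0.28-0.43j), 0.04+0.31j]] + [[(0.3+0.1j), (-0.1-0.17j)], [0.28+0.43j, 0.04-0.31j]]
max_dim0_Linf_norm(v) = 0.6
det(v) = 0.16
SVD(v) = [[-0.76, -0.65], [-0.65, 0.76]] @ diag([0.8214229112976632, 0.19174045164041684]) @ [[-0.99, 0.14], [0.14, 0.99]]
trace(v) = 0.67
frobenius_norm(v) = 0.84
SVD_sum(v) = [[0.62, -0.09],[0.53, -0.07]] + [[-0.02, -0.12], [0.02, 0.14]]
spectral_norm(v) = 0.82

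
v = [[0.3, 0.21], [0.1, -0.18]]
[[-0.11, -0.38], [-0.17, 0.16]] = v @ [[-0.75,-0.48], [0.55,-1.14]]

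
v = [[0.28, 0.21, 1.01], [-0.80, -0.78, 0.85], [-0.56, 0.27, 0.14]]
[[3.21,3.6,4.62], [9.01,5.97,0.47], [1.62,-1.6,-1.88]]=v@[[-3.21,1.58,3.94], [-3.12,-4.79,-0.69], [4.72,4.12,3.63]]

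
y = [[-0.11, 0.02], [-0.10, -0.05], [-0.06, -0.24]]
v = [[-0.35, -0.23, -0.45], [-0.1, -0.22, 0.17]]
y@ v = [[0.04, 0.02, 0.05], [0.04, 0.03, 0.04], [0.04, 0.07, -0.01]]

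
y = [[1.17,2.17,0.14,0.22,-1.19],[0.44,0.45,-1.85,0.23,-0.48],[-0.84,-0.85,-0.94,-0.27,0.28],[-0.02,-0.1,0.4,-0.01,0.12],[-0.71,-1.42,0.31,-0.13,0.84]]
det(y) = 0.00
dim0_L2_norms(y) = [1.67, 2.77, 2.14, 0.44, 1.56]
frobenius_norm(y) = 4.20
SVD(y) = [[-0.76, -0.15, 0.27, 0.14, 0.55],[-0.25, 0.84, -0.46, -0.10, 0.13],[0.31, 0.48, 0.79, -0.09, 0.20],[0.05, -0.18, -0.08, -0.93, 0.29],[0.51, -0.09, -0.3, 0.30, 0.75]] @ diag([3.5811240112509934, 2.1508555452424676, 0.44737683324442695, 0.004042201024712731, 0.0029781249771806324]) @ [[-0.45, -0.77, 0.07, -0.11, 0.43], [-0.07, -0.10, -0.99, 0.02, -0.09], [-0.74, 0.33, 0.04, -0.49, -0.32], [-0.23, -0.32, 0.12, 0.6, -0.69], [0.43, -0.43, 0.04, -0.63, -0.48]]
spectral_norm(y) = 3.58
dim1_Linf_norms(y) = [2.17, 1.85, 0.94, 0.4, 1.42]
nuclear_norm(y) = 6.19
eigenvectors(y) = [[-0.72+0.00j, (-0.57+0j), 0.62+0.00j, (-0.1+0.3j), (-0.1-0.3j)],[(-0.39+0j), 0.70+0.00j, (-0.69+0j), (0.42-0.11j), (0.42+0.11j)],[0.26+0.00j, (0.32+0j), (-0.15+0j), (-0.09-0.02j), -0.09+0.02j],[(0.07+0j), -0.11+0.00j, (0.07+0j), -0.00-0.53j, -0.00+0.53j],[(0.5+0j), (0.26+0j), (-0.33+0j), (0.65+0j), 0.65-0.00j]]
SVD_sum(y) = [[1.24, 2.1, -0.18, 0.29, -1.18], [0.41, 0.69, -0.06, 0.09, -0.39], [-0.51, -0.86, 0.08, -0.12, 0.48], [-0.08, -0.13, 0.01, -0.02, 0.07], [-0.82, -1.39, 0.12, -0.19, 0.78]] + [[0.02, 0.03, 0.32, -0.01, 0.03], [-0.12, -0.18, -1.78, 0.04, -0.16], [-0.07, -0.10, -1.03, 0.02, -0.09], [0.03, 0.04, 0.39, -0.01, 0.03], [0.01, 0.02, 0.19, -0.0, 0.02]] + [[-0.09, 0.04, 0.0, -0.06, -0.04], [0.15, -0.07, -0.01, 0.10, 0.07], [-0.26, 0.12, 0.01, -0.17, -0.11], [0.03, -0.01, -0.0, 0.02, 0.01], [0.10, -0.04, -0.00, 0.06, 0.04]] + [[-0.00, -0.00, 0.00, 0.0, -0.00],[0.0, 0.0, -0.00, -0.0, 0.00],[0.0, 0.0, -0.00, -0.0, 0.0],[0.0, 0.00, -0.0, -0.00, 0.0],[-0.0, -0.0, 0.00, 0.0, -0.0]] + [[0.0, -0.0, 0.00, -0.0, -0.00], [0.00, -0.0, 0.00, -0.00, -0.0], [0.00, -0.0, 0.0, -0.00, -0.0], [0.0, -0.00, 0.00, -0.00, -0.00], [0.00, -0.0, 0.0, -0.00, -0.0]]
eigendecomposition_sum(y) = [[1.14+0.00j, 1.76-0.00j, (-0.82+0j), 0.33+0.00j, -1.06+0.00j], [0.62+0.00j, 0.95-0.00j, (-0.44+0j), 0.18+0.00j, (-0.57+0j)], [-0.42-0.00j, -0.64+0.00j, 0.30-0.00j, (-0.12-0j), 0.39-0.00j], [(-0.11-0j), (-0.17+0j), 0.08-0.00j, -0.03-0.00j, 0.10-0.00j], [(-0.8-0j), (-1.23+0j), 0.57-0.00j, -0.23-0.00j, 0.74-0.00j]] + [[1.29+0.00j,  0.35+0.00j,  3.11+0.00j,  0.55+0.00j,  0.42+0.00j],[(-1.57-0j),  (-0.43-0j),  -3.79-0.00j,  -0.67-0.00j,  -0.51-0.00j],[-0.73-0.00j,  -0.20-0.00j,  -1.75-0.00j,  -0.31-0.00j,  -0.24-0.00j],[(0.24+0j),  (0.06+0j),  0.57+0.00j,  (0.1+0j),  (0.08+0j)],[-0.58-0.00j,  -0.16-0.00j,  (-1.41-0j),  (-0.25-0j),  -0.19-0.00j]] + [[-1.26-0.00j, (0.06-0j), (-2.15-0j), (-0.66+0j), -0.55-0.00j], [1.40+0.00j, -0.07+0.00j, 2.38+0.00j, (0.73-0j), (0.61+0j)], [(0.3+0j), (-0.02+0j), 0.51+0.00j, (0.16-0j), 0.13+0.00j], [-0.15-0.00j, 0.01-0.00j, (-0.25-0j), -0.08+0.00j, -0.06-0.00j], [0.68+0.00j, -0.03+0.00j, 1.15+0.00j, (0.35-0j), (0.29+0j)]] + [[-0.00-0.00j, -0j, 0.00-0.00j, -0j, (-0-0j)], [(-0+0j), (-0+0j), -0.00+0.00j, -0.00-0.00j, -0.00+0.00j], [-0j, 0j, 0.00+0.00j, 0.00+0.00j, -0j], [0.00+0.00j, 0.00+0.00j, 0j, -0.00+0.00j, 0j], [-0.00+0.00j, -0.00-0.00j, -0.00+0.00j, (-0-0j), (-0+0j)]] + [[-0.00+0.00j, 0j, 0j, 0j, (-0+0j)], [(-0-0j), -0.00-0.00j, (-0-0j), (-0+0j), -0.00-0.00j], [0.00+0.00j, -0j, -0j, 0.00-0.00j, 0.00+0.00j], [-0j, -0j, 0.00-0.00j, -0.00-0.00j, -0j], [(-0-0j), -0.00+0.00j, (-0-0j), -0.00+0.00j, -0.00-0.00j]]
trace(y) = 1.51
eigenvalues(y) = [(3.1+0j), (-0.98+0j), (-0.6+0j), (-0+0j), (-0-0j)]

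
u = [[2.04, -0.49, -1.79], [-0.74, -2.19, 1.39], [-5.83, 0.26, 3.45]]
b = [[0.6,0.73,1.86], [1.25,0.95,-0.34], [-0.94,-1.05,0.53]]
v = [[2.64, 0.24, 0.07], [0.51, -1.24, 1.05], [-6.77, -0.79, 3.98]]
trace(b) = 2.08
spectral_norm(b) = 2.33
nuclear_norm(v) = 11.05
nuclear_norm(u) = 10.34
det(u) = 9.77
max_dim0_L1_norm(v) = 9.92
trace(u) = 3.30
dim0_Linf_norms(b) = [1.25, 1.05, 1.86]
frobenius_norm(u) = 7.80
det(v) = -13.65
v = u + b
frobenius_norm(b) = 3.03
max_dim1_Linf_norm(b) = 1.86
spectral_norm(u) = 7.41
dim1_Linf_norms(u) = [2.04, 2.19, 5.83]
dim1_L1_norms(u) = [4.32, 4.32, 9.54]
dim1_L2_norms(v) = [2.65, 1.7, 7.89]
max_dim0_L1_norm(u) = 8.61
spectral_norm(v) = 8.22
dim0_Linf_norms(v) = [6.77, 1.24, 3.98]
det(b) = -0.94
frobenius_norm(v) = 8.50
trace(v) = 5.38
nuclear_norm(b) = 4.47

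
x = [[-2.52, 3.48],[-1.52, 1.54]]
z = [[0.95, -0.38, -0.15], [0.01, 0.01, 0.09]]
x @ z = [[-2.36, 0.99, 0.69],  [-1.43, 0.59, 0.37]]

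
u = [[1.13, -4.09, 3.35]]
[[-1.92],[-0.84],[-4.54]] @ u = [[-2.17, 7.85, -6.43], [-0.95, 3.44, -2.81], [-5.13, 18.57, -15.21]]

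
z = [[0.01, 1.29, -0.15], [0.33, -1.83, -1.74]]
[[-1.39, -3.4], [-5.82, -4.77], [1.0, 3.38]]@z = [[-1.14, 4.43, 6.12], [-1.63, 1.22, 9.17], [1.13, -4.90, -6.03]]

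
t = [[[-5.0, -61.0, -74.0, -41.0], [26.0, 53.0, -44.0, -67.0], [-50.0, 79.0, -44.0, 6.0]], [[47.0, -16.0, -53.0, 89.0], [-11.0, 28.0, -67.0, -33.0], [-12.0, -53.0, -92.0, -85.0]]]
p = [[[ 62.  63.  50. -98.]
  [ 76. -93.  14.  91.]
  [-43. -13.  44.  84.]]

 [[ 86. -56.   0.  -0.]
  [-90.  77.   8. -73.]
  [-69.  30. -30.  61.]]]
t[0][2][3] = 6.0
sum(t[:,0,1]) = -77.0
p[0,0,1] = 63.0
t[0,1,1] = 53.0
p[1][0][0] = 86.0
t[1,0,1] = -16.0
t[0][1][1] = 53.0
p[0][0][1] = 63.0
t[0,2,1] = 79.0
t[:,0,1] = [-61.0, -16.0]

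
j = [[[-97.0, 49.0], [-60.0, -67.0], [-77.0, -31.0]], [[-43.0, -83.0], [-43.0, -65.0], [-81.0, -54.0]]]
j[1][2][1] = -54.0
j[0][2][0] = -77.0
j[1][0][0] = -43.0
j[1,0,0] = -43.0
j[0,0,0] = -97.0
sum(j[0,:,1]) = -49.0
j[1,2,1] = -54.0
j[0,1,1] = -67.0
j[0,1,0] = -60.0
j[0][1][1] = -67.0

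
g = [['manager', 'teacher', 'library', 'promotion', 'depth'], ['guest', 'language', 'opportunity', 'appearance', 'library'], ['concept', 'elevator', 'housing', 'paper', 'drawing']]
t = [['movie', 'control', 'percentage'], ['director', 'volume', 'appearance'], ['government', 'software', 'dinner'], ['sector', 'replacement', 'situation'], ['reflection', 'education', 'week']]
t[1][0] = 'director'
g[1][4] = 'library'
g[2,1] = 'elevator'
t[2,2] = 'dinner'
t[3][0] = 'sector'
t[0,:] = ['movie', 'control', 'percentage']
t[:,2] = ['percentage', 'appearance', 'dinner', 'situation', 'week']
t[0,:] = ['movie', 'control', 'percentage']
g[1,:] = ['guest', 'language', 'opportunity', 'appearance', 'library']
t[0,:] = ['movie', 'control', 'percentage']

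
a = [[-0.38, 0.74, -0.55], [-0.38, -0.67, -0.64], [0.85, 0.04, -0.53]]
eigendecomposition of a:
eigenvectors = [[(-0.66+0j),-0.66-0.00j,(-0.36+0j)], [(-0.19-0.44j),-0.19+0.44j,(0.73+0j)], [-0.16+0.55j,(-0.16-0.55j),0.58+0.00j]]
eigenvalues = [(-0.29+0.96j), (-0.29-0.96j), (-1+0j)]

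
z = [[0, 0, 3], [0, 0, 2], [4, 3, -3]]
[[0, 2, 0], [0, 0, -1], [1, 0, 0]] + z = [[0, 2, 3], [0, 0, 1], [5, 3, -3]]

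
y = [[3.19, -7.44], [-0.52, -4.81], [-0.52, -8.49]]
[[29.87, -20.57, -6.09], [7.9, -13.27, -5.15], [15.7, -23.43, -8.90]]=y @ [[4.42, -0.01, 0.47], [-2.12, 2.76, 1.02]]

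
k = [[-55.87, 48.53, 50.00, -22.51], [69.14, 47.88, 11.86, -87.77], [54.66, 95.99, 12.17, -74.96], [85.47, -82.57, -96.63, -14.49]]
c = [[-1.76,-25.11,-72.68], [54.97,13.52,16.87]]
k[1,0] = 69.14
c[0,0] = -1.76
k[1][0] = 69.14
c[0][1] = -25.11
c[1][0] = 54.97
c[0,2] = -72.68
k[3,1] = -82.57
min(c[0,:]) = -72.68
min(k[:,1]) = -82.57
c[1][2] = 16.87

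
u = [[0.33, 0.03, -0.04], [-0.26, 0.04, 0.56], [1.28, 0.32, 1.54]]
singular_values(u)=[2.05, 0.62, 0.0]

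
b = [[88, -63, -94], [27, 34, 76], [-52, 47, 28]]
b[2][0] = -52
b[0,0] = 88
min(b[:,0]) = -52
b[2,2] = 28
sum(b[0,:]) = -69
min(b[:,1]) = -63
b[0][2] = -94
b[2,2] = 28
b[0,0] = 88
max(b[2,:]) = 47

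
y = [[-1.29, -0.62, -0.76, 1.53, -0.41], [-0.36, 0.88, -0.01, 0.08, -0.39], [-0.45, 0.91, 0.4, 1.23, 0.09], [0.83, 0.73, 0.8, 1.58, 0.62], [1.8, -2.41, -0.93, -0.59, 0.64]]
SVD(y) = [[-0.19,0.95,0.15,0.04,-0.20], [-0.23,-0.06,-0.17,0.96,-0.01], [-0.4,0.05,0.31,-0.03,0.86], [-0.25,-0.27,0.84,0.07,-0.39], [0.83,0.15,0.39,0.28,0.24]] @ diag([3.7695092778534183, 2.2365360592415704, 2.2240692523631047, 0.3951869678314186, 0.09300258619205658]) @ [[0.48, -0.70, -0.26, -0.45, 0.14], [-0.53, -0.51, -0.47, 0.45, -0.19], [0.51, -0.13, 0.15, 0.76, 0.36], [0.45, 0.40, -0.66, 0.10, -0.44], [-0.2, 0.27, -0.50, -0.10, 0.79]]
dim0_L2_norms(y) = [2.43, 2.89, 1.5, 2.59, 1.06]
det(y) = -0.69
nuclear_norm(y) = 8.72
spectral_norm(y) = 3.77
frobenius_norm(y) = 4.93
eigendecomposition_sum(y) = [[(-1.38-0j), -0.76+0.00j, (-1.15+0j), (0.99-0j), -0.59+0.00j], [(-0.07-0j), -0.04+0.00j, -0.06+0.00j, (0.05-0j), (-0.03+0j)], [-0.49-0.00j, (-0.27+0j), -0.41+0.00j, 0.35-0.00j, (-0.21+0j)], [(0.32+0j), 0.18-0.00j, 0.27-0.00j, (-0.23+0j), 0.14-0.00j], [(0.88+0j), (0.48-0j), (0.73-0j), (-0.63+0j), (0.38-0j)]] + [[(0.42+0j), (-0.33+0j), 0.04+0.00j, 0.86-0.00j, 0.33-0.00j], [(0.21+0j), (-0.17+0j), (0.02+0j), 0.44-0.00j, 0.17-0.00j], [0.82+0.00j, (-0.64+0j), (0.07+0j), (1.69-0j), 0.66-0.00j], [(1.19+0j), (-0.94+0j), 0.11+0.00j, (2.46-0j), (0.96-0j)], [-0.83-0.00j, (0.65-0j), -0.07+0.00j, -1.72+0.00j, (-0.67+0j)]] + [[(-0.24+0j), 0.53+0.00j, (0.11+0j), -0.22+0.00j, (-0.19+0j)], [(-0.54+0j), 1.21+0.00j, 0.26+0.00j, (-0.5+0j), (-0.43+0j)], [-0.71+0.00j, 1.57+0.00j, 0.34+0.00j, (-0.65+0j), (-0.55+0j)], [(-0.66+0j), (1.46+0j), (0.32+0j), -0.61+0.00j, (-0.51+0j)], [(1.53+0j), (-3.4+0j), (-0.74+0j), 1.41+0.00j, 1.20+0.00j]] + [[(-0.04+0.01j),(-0.03-0.1j),(0.12-0.1j),(-0.05+0.04j),0.02-0.06j], [(0.02+0.03j),(-0.06+0.06j),(-0.12-0.05j),(0.05+0.02j),(-0.05+0.01j)], [-0.03-0.06j,0.13-0.09j,0.20+0.12j,-0.08-0.05j,0.10-0.01j], [-0.01-0.01j,(0.01-0.03j),0.05+0.00j,(-0.02-0j),0.02-0.01j], [(0.11+0.04j),(-0.08+0.27j),(-0.42+0.06j),(0.17-0.02j),(-0.13+0.12j)]] + [[-0.04-0.01j, -0.03+0.10j, (0.12+0.1j), -0.05-0.04j, 0.02+0.06j], [(0.02-0.03j), -0.06-0.06j, (-0.12+0.05j), 0.05-0.02j, (-0.05-0.01j)], [-0.03+0.06j, 0.13+0.09j, (0.2-0.12j), (-0.08+0.05j), 0.10+0.01j], [-0.01+0.01j, (0.01+0.03j), 0.05-0.00j, -0.02+0.00j, (0.02+0.01j)], [0.11-0.04j, (-0.08-0.27j), (-0.42-0.06j), 0.17+0.02j, -0.13-0.12j]]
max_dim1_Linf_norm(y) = 2.41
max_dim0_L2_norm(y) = 2.89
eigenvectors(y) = [[0.79+0.00j,0.24+0.00j,0.12+0.00j,0.25-0.16j,0.25+0.16j], [0.04+0.00j,0.12+0.00j,(0.29+0j),-0.20-0.13j,-0.20+0.13j], [0.28+0.00j,0.47+0.00j,0.37+0.00j,(0.34+0.29j),0.34-0.29j], [-0.18+0.00j,(0.69+0j),(0.35+0j),0.10+0.02j,0.10-0.02j], [(-0.5+0j),(-0.48+0j),-0.80+0.00j,(-0.81+0j),(-0.81-0j)]]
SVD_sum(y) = [[-0.34, 0.5, 0.19, 0.32, -0.1], [-0.42, 0.61, 0.23, 0.39, -0.12], [-0.71, 1.04, 0.39, 0.67, -0.20], [-0.45, 0.66, 0.25, 0.42, -0.13], [1.49, -2.19, -0.82, -1.40, 0.42]] + [[-1.12,  -1.09,  -0.99,  0.95,  -0.41], [0.08,  0.07,  0.07,  -0.06,  0.03], [-0.06,  -0.06,  -0.06,  0.05,  -0.02], [0.32,  0.30,  0.28,  -0.27,  0.11], [-0.17,  -0.17,  -0.15,  0.15,  -0.06]] + [[0.17, -0.04, 0.05, 0.25, 0.12], [-0.19, 0.05, -0.05, -0.28, -0.13], [0.35, -0.09, 0.10, 0.52, 0.25], [0.95, -0.23, 0.27, 1.42, 0.67], [0.44, -0.11, 0.13, 0.65, 0.31]] + [[0.01, 0.01, -0.01, 0.0, -0.01], [0.17, 0.15, -0.25, 0.04, -0.16], [-0.01, -0.00, 0.01, -0.0, 0.01], [0.01, 0.01, -0.02, 0.00, -0.01], [0.05, 0.04, -0.07, 0.01, -0.05]] + [[0.00, -0.01, 0.01, 0.0, -0.01], [0.00, -0.0, 0.0, 0.00, -0.0], [-0.02, 0.02, -0.04, -0.01, 0.06], [0.01, -0.01, 0.02, 0.00, -0.03], [-0.00, 0.01, -0.01, -0.0, 0.02]]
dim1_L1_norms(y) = [4.61, 1.72, 3.08, 4.56, 6.37]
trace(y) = 2.21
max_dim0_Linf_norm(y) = 2.41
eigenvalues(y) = [(-1.69+0j), (2.11+0j), (1.9+0j), (-0.06+0.31j), (-0.06-0.31j)]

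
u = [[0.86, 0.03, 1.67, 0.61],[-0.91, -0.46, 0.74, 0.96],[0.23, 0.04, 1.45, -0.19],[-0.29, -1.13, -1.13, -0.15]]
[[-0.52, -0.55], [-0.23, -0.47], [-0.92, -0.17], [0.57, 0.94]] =u @ [[0.25, 0.12], [-0.02, -0.60], [-0.61, -0.19], [0.46, -0.52]]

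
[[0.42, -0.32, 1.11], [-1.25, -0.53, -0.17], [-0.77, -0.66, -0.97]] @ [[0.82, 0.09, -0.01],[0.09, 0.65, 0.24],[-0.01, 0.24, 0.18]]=[[0.30,0.10,0.12], [-1.07,-0.50,-0.15], [-0.68,-0.73,-0.33]]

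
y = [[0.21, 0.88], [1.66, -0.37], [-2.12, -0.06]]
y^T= [[0.21, 1.66, -2.12], [0.88, -0.37, -0.06]]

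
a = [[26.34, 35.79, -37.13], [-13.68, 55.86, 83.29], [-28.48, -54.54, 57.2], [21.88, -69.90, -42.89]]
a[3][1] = -69.9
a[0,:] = [26.34, 35.79, -37.13]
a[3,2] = -42.89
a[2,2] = 57.2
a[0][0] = 26.34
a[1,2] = 83.29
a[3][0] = 21.88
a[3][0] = 21.88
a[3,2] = -42.89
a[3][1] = -69.9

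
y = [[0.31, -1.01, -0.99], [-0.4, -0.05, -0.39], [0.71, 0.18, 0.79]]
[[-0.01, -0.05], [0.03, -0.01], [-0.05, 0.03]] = y @ [[-0.06, 0.03],[0.00, 0.07],[-0.01, -0.01]]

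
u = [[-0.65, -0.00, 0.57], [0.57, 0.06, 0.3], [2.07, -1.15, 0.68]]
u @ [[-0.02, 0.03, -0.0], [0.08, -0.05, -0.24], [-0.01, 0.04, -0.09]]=[[0.01, 0.00, -0.05], [-0.01, 0.03, -0.04], [-0.14, 0.15, 0.21]]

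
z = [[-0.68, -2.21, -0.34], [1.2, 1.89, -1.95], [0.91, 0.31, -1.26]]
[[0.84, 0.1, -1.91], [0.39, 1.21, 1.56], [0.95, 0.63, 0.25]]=z@[[0.93, -0.25, 0.06], [-0.63, 0.13, 0.84], [-0.24, -0.65, 0.05]]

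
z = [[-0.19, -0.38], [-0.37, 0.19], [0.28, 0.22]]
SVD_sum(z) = [[-0.3,-0.25], [-0.12,-0.10], [0.27,0.23]] + [[0.11, -0.13],  [-0.25, 0.29],  [0.01, -0.01]]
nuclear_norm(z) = 0.97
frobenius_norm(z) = 0.69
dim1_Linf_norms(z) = [0.38, 0.37, 0.28]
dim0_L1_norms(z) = [0.84, 0.79]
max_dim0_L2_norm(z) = 0.5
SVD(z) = [[-0.71,0.4], [-0.29,-0.91], [0.64,0.03]] @ diag([0.551940989260971, 0.4191194869886398]) @ [[0.77,0.64], [0.64,-0.77]]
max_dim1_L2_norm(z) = 0.42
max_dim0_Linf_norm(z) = 0.38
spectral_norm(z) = 0.55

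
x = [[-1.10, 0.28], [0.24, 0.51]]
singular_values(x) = [1.14, 0.55]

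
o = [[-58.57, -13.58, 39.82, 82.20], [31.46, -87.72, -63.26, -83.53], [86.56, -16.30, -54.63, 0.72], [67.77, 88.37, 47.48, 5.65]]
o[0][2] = 39.82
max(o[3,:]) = 88.37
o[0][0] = -58.57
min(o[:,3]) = -83.53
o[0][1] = -13.58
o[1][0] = 31.46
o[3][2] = 47.48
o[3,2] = 47.48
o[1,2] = -63.26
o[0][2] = 39.82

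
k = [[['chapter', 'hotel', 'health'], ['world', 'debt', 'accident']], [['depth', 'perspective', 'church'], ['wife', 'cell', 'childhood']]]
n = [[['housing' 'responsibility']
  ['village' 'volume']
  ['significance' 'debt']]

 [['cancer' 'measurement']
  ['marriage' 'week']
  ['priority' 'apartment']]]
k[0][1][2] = 'accident'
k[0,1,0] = 'world'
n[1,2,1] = 'apartment'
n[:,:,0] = [['housing', 'village', 'significance'], ['cancer', 'marriage', 'priority']]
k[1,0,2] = 'church'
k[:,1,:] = [['world', 'debt', 'accident'], ['wife', 'cell', 'childhood']]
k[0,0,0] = 'chapter'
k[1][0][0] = 'depth'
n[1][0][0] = 'cancer'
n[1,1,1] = 'week'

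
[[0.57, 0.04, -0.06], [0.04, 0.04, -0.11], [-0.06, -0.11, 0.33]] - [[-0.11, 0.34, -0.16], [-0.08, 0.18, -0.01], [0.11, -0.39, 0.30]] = [[0.68,-0.3,0.10], [0.12,-0.14,-0.1], [-0.17,0.28,0.03]]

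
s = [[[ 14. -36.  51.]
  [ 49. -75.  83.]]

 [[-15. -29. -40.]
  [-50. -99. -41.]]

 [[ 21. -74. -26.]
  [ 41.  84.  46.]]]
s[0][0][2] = 51.0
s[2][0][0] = 21.0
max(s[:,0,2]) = 51.0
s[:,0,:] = [[14.0, -36.0, 51.0], [-15.0, -29.0, -40.0], [21.0, -74.0, -26.0]]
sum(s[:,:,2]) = 73.0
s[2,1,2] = 46.0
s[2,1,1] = 84.0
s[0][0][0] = 14.0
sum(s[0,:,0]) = 63.0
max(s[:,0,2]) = 51.0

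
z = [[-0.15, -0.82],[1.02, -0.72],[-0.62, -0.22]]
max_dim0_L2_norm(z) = 1.2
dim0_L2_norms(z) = [1.2, 1.11]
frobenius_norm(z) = 1.64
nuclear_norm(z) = 2.28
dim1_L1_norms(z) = [0.97, 1.74, 0.84]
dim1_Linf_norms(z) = [0.82, 1.02, 0.62]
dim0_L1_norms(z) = [1.79, 1.76]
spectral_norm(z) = 1.35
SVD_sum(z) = [[0.31,-0.25],[0.97,-0.78],[-0.27,0.22]] + [[-0.46, -0.57], [0.05, 0.06], [-0.35, -0.44]]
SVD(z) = [[0.29, -0.79], [0.92, 0.08], [-0.26, -0.61]] @ diag([1.3525947984449953, 0.9257360915614897]) @ [[0.78,-0.63], [0.63,0.78]]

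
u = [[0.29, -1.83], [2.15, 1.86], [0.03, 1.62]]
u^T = [[0.29,2.15,0.03],[-1.83,1.86,1.62]]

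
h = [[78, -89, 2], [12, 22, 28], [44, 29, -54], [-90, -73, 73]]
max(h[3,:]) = 73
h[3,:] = [-90, -73, 73]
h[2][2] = -54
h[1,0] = 12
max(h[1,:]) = 28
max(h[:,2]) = 73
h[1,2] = 28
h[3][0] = -90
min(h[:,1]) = -89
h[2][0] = 44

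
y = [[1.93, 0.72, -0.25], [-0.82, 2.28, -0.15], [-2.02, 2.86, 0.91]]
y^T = [[1.93, -0.82, -2.02], [0.72, 2.28, 2.86], [-0.25, -0.15, 0.91]]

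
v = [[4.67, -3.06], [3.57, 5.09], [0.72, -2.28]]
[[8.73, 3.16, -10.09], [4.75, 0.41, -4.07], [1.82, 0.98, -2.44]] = v @ [[1.7, 0.5, -1.84],[-0.26, -0.27, 0.49]]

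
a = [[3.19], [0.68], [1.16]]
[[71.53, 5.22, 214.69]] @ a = [[480.77]]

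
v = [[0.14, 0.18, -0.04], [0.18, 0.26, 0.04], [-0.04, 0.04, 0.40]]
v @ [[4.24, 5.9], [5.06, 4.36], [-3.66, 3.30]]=[[1.65,1.48], [1.93,2.33], [-1.43,1.26]]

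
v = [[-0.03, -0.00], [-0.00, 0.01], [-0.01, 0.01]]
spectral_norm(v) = 0.03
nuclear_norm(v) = 0.05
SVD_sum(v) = [[-0.03,0.0], [-0.0,0.0], [-0.01,0.00]] + [[-0.00, -0.0], [0.0, 0.01], [0.00, 0.01]]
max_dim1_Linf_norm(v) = 0.03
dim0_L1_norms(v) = [0.04, 0.02]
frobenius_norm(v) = 0.03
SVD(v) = [[-0.94, 0.27], [-0.04, -0.72], [-0.35, -0.64]] @ diag([0.03181682829198671, 0.013699979468533298]) @ [[0.99, -0.12], [-0.12, -0.99]]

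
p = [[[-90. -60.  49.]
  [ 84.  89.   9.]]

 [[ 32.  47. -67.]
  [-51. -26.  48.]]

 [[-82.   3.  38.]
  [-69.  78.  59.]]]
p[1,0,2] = -67.0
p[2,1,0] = -69.0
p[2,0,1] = 3.0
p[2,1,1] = 78.0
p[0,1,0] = 84.0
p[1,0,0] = 32.0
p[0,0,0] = -90.0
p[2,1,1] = 78.0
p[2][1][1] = 78.0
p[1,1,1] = -26.0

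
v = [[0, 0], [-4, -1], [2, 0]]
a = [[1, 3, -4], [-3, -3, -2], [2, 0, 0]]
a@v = [[-20, -3], [8, 3], [0, 0]]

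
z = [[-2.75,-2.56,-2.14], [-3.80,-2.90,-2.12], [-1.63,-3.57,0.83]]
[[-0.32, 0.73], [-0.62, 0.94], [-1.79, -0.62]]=z @ [[0.17, -0.28], [0.32, 0.24], [-0.45, -0.27]]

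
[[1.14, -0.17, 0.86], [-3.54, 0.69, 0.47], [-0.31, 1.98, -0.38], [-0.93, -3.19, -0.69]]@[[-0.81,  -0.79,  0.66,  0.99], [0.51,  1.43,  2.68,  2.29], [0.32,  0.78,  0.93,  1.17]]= [[-0.73, -0.47, 1.10, 1.75], [3.37, 4.15, -0.05, -1.37], [1.14, 2.78, 4.75, 3.78], [-1.09, -4.37, -9.80, -9.03]]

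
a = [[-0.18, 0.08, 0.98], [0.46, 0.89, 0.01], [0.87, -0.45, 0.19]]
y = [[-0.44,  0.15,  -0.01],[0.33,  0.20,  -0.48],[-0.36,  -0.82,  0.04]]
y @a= [[0.14,0.10,-0.43], [-0.38,0.42,0.23], [-0.28,-0.78,-0.35]]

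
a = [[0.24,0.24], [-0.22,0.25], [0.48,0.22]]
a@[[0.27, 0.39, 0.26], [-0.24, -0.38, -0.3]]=[[0.01, 0.0, -0.01], [-0.12, -0.18, -0.13], [0.08, 0.10, 0.06]]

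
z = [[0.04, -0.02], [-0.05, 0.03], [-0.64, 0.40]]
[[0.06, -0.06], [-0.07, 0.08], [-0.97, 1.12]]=z @ [[1.14,-0.48],[-0.59,2.03]]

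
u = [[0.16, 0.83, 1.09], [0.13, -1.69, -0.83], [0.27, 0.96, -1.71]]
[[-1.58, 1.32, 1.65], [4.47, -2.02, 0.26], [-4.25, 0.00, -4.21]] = u@ [[0.23, -0.1, 1.53],[-3.03, 0.94, -1.07],[0.82, 0.51, 2.1]]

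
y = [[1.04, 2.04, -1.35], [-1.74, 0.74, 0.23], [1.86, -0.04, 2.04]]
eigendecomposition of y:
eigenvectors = [[0.69+0.00j,  0.69-0.00j,  (-0.16+0j)],[(-0.12+0.51j),  (-0.12-0.51j),  (0.51+0j)],[-0.19-0.46j,  -0.19+0.46j,  0.85+0.00j]]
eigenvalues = [(1.08+2.39j), (1.08-2.39j), (1.66+0j)]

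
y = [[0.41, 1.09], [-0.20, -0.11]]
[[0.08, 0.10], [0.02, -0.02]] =y@ [[-0.17,0.09],[0.14,0.06]]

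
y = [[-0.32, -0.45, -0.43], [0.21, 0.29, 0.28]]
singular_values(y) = [0.83, 0.0]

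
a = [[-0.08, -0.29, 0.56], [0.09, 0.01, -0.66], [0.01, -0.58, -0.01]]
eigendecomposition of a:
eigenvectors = [[0.29,  -0.99,  0.68], [-0.70,  -0.02,  -0.51], [-0.65,  -0.14,  0.52]]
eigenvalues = [-0.64, -0.01, 0.57]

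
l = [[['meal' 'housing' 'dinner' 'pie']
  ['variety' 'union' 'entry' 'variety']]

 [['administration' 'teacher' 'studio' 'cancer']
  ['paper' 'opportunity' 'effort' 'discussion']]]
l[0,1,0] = 'variety'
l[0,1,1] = 'union'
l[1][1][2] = 'effort'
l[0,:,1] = ['housing', 'union']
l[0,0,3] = 'pie'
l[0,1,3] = 'variety'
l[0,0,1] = 'housing'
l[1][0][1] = 'teacher'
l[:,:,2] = [['dinner', 'entry'], ['studio', 'effort']]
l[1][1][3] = 'discussion'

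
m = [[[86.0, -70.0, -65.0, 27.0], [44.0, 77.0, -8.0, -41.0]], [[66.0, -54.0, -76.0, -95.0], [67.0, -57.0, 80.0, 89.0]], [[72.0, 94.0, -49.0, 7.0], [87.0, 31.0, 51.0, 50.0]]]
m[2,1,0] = 87.0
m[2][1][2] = 51.0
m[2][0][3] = 7.0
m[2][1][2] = 51.0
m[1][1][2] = 80.0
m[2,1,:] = [87.0, 31.0, 51.0, 50.0]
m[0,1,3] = -41.0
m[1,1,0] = 67.0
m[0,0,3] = 27.0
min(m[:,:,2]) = -76.0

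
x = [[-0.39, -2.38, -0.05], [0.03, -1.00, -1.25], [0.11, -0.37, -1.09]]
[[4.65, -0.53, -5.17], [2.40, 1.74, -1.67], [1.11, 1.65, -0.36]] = x @ [[1.46, 0.57, 0.3], [-2.19, 0.16, 2.13], [-0.13, -1.51, -0.36]]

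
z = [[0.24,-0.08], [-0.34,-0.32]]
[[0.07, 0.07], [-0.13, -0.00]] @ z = [[-0.01, -0.03], [-0.03, 0.01]]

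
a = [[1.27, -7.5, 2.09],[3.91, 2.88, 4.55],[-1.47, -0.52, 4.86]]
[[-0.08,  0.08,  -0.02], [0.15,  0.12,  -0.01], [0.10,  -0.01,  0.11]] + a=[[1.19, -7.42, 2.07],  [4.06, 3.00, 4.54],  [-1.37, -0.53, 4.97]]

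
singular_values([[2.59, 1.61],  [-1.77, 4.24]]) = [4.64, 2.98]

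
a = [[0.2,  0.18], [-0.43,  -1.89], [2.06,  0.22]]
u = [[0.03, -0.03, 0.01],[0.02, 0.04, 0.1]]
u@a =[[0.04, 0.06], [0.19, -0.05]]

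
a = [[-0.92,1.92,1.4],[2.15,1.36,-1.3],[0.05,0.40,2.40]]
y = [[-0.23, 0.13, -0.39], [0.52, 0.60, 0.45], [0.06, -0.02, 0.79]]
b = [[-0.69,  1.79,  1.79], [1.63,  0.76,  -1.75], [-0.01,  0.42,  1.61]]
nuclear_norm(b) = 6.08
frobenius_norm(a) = 4.54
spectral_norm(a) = 3.47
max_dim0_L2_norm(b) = 2.98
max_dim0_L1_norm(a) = 5.1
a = b + y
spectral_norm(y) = 1.12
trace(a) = 2.84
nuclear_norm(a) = 7.43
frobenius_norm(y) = 1.30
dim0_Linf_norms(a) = [2.15, 1.92, 2.4]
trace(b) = 1.68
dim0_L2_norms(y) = [0.57, 0.61, 0.99]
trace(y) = 1.16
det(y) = -0.14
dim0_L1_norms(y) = [0.81, 0.75, 1.63]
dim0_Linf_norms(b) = [1.63, 1.79, 1.79]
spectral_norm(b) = 3.42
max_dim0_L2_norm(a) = 3.07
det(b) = -4.78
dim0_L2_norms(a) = [2.34, 2.39, 3.07]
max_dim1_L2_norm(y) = 0.91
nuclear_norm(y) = 1.95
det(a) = -12.40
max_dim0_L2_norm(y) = 0.99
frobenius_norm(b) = 3.99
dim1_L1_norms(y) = [0.75, 1.57, 0.87]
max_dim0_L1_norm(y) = 1.63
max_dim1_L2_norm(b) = 2.62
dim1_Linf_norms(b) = [1.79, 1.75, 1.61]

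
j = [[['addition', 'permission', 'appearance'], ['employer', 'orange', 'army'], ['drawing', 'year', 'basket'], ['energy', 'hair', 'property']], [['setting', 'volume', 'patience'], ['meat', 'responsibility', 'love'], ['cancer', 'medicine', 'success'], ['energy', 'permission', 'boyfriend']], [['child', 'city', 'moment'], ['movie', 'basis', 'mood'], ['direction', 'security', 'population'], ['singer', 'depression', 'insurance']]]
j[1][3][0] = 'energy'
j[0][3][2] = 'property'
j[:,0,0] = ['addition', 'setting', 'child']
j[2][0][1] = 'city'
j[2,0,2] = 'moment'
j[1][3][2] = 'boyfriend'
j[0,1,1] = 'orange'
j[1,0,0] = 'setting'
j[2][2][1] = 'security'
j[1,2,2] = 'success'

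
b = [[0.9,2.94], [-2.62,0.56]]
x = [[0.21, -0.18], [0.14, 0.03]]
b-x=[[0.69, 3.12],[-2.76, 0.53]]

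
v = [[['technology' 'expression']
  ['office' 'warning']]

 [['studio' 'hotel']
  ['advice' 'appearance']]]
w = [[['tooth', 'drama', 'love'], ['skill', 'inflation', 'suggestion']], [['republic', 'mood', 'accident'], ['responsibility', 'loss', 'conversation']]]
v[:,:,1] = [['expression', 'warning'], ['hotel', 'appearance']]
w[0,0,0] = 'tooth'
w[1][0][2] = 'accident'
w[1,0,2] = 'accident'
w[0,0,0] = 'tooth'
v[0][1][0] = 'office'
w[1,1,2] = 'conversation'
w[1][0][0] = 'republic'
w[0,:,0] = ['tooth', 'skill']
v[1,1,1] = 'appearance'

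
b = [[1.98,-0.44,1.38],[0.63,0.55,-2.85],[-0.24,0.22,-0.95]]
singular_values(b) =[3.42, 2.04, 0.0]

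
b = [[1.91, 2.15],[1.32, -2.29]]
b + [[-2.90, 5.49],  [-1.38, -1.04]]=[[-0.99, 7.64], [-0.06, -3.33]]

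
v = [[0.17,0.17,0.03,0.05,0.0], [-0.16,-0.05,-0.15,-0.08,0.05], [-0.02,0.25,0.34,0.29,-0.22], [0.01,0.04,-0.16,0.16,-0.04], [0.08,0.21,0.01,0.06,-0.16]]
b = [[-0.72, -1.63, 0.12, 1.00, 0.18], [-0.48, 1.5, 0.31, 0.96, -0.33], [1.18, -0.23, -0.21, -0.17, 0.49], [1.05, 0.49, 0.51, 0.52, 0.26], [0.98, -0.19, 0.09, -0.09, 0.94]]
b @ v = [[0.16, 0.07, 0.11, 0.3, -0.18], [-0.34, -0.11, -0.29, 0.08, 0.02], [0.28, 0.26, 0.03, 0.02, -0.04], [0.12, 0.36, 0.05, 0.26, -0.15], [0.27, 0.39, 0.11, 0.13, -0.18]]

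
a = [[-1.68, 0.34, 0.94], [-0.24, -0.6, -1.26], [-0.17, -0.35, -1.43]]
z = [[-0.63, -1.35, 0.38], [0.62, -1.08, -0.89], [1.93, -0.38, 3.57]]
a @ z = [[3.08,  1.54,  2.41], [-2.65,  1.45,  -4.06], [-2.87,  1.15,  -4.86]]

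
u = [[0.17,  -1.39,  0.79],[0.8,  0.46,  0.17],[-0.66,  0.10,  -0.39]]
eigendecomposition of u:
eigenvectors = [[0.78+0.00j, (0.78-0j), (-0.41+0j)],[(-0.08-0.47j), (-0.08+0.47j), (0.41+0j)],[(-0.19+0.35j), (-0.19-0.35j), 0.81+0.00j]]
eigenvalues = [(0.12+1.2j), (0.12-1.2j), (-0.01+0j)]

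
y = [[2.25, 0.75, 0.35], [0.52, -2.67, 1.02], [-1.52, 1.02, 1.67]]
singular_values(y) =[3.09, 2.72, 1.83]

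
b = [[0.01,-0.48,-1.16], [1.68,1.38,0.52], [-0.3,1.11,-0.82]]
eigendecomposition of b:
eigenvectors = [[(0.24-0.5j), (0.24+0.5j), 0.46+0.00j],[(-0.72+0j), -0.72-0.00j, (-0.4+0j)],[-0.33+0.25j, (-0.33-0.25j), 0.79+0.00j]]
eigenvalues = [(1.07+0.97j), (1.07-0.97j), (-1.56+0j)]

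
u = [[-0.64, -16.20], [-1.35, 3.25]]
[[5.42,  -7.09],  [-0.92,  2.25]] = u @ [[-0.11, -0.56], [-0.33, 0.46]]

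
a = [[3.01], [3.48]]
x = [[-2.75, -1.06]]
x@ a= [[-11.97]]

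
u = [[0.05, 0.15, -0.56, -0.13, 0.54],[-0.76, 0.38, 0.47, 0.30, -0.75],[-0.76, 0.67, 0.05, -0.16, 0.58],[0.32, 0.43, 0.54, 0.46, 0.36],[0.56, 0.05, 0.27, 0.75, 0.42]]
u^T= [[0.05, -0.76, -0.76, 0.32, 0.56], [0.15, 0.38, 0.67, 0.43, 0.05], [-0.56, 0.47, 0.05, 0.54, 0.27], [-0.13, 0.3, -0.16, 0.46, 0.75], [0.54, -0.75, 0.58, 0.36, 0.42]]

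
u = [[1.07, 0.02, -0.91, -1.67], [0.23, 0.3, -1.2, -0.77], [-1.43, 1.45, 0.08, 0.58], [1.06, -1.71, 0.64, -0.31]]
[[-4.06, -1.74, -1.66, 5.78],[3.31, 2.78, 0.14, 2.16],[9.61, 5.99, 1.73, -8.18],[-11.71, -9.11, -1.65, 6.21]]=u @ [[-2.98, 1.49, -1.21, 3.78], [2.71, 4.21, -0.22, -1.69], [-4.63, -3.53, -0.83, -1.25], [3.08, 3.97, 0.67, -0.38]]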